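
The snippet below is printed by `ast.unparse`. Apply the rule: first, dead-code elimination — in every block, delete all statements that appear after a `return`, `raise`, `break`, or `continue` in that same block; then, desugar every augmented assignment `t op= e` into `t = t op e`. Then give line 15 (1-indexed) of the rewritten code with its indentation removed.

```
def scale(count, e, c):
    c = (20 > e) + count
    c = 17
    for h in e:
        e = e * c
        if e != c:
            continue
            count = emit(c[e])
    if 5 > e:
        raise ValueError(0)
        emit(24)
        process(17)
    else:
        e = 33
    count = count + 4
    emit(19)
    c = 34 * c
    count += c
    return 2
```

Transformed code:
def scale(count, e, c):
    c = (20 > e) + count
    c = 17
    for h in e:
        e = e * c
        if e != c:
            continue
    if 5 > e:
        raise ValueError(0)
    else:
        e = 33
    count = count + 4
    emit(19)
    c = 34 * c
    count = count + c
    return 2

count = count + c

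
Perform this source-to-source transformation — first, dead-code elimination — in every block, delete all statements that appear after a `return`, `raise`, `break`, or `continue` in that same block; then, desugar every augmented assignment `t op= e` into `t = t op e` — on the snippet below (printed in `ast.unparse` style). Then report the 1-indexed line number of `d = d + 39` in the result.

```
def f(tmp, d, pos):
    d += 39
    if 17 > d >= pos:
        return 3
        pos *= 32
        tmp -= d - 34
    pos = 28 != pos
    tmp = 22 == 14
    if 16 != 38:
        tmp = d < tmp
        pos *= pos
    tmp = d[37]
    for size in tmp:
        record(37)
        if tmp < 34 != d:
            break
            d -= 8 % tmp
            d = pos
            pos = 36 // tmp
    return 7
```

2

Transformed code:
def f(tmp, d, pos):
    d = d + 39
    if 17 > d >= pos:
        return 3
    pos = 28 != pos
    tmp = 22 == 14
    if 16 != 38:
        tmp = d < tmp
        pos = pos * pos
    tmp = d[37]
    for size in tmp:
        record(37)
        if tmp < 34 != d:
            break
    return 7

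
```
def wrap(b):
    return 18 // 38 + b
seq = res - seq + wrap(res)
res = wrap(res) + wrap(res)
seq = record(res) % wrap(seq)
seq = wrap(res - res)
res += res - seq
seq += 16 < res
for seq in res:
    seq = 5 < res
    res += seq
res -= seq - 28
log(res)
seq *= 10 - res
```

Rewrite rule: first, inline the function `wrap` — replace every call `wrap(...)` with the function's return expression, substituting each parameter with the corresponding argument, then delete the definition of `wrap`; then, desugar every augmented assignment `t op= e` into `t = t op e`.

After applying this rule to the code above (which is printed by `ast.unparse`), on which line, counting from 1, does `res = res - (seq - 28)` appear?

10

Transformed code:
seq = res - seq + (18 // 38 + res)
res = 18 // 38 + res + (18 // 38 + res)
seq = record(res) % (18 // 38 + seq)
seq = 18 // 38 + (res - res)
res = res + (res - seq)
seq = seq + (16 < res)
for seq in res:
    seq = 5 < res
    res = res + seq
res = res - (seq - 28)
log(res)
seq = seq * (10 - res)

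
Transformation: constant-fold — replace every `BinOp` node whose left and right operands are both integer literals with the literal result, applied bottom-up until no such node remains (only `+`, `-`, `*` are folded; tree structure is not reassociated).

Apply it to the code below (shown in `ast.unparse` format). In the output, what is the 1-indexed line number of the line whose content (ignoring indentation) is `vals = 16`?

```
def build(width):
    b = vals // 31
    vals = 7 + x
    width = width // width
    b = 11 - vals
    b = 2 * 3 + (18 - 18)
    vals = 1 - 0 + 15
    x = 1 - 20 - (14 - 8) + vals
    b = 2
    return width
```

Transformed code:
def build(width):
    b = vals // 31
    vals = 7 + x
    width = width // width
    b = 11 - vals
    b = 6
    vals = 16
    x = -25 + vals
    b = 2
    return width

7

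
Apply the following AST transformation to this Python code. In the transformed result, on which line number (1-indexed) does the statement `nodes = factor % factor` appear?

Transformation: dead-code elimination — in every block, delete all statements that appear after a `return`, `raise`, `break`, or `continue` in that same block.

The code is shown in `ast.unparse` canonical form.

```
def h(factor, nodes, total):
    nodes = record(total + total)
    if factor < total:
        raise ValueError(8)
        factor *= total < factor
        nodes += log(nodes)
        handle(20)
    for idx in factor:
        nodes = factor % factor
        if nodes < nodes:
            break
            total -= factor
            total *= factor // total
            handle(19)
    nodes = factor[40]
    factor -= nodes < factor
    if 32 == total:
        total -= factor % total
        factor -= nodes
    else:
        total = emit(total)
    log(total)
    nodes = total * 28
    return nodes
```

Transformed code:
def h(factor, nodes, total):
    nodes = record(total + total)
    if factor < total:
        raise ValueError(8)
    for idx in factor:
        nodes = factor % factor
        if nodes < nodes:
            break
    nodes = factor[40]
    factor -= nodes < factor
    if 32 == total:
        total -= factor % total
        factor -= nodes
    else:
        total = emit(total)
    log(total)
    nodes = total * 28
    return nodes

6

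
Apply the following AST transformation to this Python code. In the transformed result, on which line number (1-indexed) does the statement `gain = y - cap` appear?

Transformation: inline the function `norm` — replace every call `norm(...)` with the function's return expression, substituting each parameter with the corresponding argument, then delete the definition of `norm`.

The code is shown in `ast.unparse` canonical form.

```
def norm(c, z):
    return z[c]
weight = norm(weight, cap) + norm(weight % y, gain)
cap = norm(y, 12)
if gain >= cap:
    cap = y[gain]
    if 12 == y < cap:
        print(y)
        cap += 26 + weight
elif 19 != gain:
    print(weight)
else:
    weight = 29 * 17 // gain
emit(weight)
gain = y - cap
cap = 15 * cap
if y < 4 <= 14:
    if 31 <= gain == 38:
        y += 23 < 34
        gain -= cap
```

Transformed code:
weight = cap[weight] + gain[weight % y]
cap = 12[y]
if gain >= cap:
    cap = y[gain]
    if 12 == y < cap:
        print(y)
        cap += 26 + weight
elif 19 != gain:
    print(weight)
else:
    weight = 29 * 17 // gain
emit(weight)
gain = y - cap
cap = 15 * cap
if y < 4 <= 14:
    if 31 <= gain == 38:
        y += 23 < 34
        gain -= cap

13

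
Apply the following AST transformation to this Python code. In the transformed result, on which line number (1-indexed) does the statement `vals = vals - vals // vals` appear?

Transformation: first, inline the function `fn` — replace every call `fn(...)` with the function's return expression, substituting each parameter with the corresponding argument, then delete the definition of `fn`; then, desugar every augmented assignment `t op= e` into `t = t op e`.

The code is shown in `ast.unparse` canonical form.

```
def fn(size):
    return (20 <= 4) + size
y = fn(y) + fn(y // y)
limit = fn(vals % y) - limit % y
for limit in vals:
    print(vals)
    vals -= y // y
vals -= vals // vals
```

Transformed code:
y = (20 <= 4) + y + ((20 <= 4) + y // y)
limit = (20 <= 4) + vals % y - limit % y
for limit in vals:
    print(vals)
    vals = vals - y // y
vals = vals - vals // vals

6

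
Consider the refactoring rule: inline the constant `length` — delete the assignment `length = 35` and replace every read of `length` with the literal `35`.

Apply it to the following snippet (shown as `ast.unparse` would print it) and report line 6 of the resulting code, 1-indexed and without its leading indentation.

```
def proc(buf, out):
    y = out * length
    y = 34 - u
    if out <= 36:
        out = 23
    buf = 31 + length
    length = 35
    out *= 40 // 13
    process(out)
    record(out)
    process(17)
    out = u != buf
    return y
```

Transformed code:
def proc(buf, out):
    y = out * 35
    y = 34 - u
    if out <= 36:
        out = 23
    buf = 31 + 35
    out *= 40 // 13
    process(out)
    record(out)
    process(17)
    out = u != buf
    return y

buf = 31 + 35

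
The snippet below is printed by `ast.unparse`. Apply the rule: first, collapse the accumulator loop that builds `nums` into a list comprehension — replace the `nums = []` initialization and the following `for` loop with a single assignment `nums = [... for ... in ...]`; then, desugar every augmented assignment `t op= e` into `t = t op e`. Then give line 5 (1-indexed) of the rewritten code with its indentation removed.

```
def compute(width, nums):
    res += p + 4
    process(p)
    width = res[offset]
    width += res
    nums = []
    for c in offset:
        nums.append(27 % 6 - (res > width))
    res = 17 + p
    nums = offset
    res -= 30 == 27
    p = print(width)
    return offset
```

width = width + res

Transformed code:
def compute(width, nums):
    res = res + (p + 4)
    process(p)
    width = res[offset]
    width = width + res
    nums = [27 % 6 - (res > width) for c in offset]
    res = 17 + p
    nums = offset
    res = res - (30 == 27)
    p = print(width)
    return offset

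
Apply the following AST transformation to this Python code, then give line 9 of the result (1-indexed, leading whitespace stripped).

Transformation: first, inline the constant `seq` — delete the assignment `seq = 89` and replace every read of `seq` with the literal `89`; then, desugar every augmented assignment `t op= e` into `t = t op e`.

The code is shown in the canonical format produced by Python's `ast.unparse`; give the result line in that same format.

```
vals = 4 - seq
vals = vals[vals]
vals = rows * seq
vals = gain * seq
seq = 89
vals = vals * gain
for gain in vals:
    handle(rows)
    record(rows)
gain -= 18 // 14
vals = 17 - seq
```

Transformed code:
vals = 4 - 89
vals = vals[vals]
vals = rows * 89
vals = gain * 89
vals = vals * gain
for gain in vals:
    handle(rows)
    record(rows)
gain = gain - 18 // 14
vals = 17 - 89

gain = gain - 18 // 14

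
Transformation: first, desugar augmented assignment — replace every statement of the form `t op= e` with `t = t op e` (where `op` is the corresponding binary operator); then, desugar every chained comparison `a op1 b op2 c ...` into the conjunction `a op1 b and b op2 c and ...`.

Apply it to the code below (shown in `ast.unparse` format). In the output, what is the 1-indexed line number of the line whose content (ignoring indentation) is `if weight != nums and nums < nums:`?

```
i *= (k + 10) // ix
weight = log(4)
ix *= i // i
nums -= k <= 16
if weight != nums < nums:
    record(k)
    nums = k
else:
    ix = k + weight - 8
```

5

Transformed code:
i = i * ((k + 10) // ix)
weight = log(4)
ix = ix * (i // i)
nums = nums - (k <= 16)
if weight != nums and nums < nums:
    record(k)
    nums = k
else:
    ix = k + weight - 8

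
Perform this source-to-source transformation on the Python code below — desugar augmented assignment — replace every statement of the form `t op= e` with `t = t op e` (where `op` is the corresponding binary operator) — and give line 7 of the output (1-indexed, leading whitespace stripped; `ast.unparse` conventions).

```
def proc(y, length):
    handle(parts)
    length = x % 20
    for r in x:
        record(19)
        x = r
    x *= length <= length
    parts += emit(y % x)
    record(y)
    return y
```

Transformed code:
def proc(y, length):
    handle(parts)
    length = x % 20
    for r in x:
        record(19)
        x = r
    x = x * (length <= length)
    parts = parts + emit(y % x)
    record(y)
    return y

x = x * (length <= length)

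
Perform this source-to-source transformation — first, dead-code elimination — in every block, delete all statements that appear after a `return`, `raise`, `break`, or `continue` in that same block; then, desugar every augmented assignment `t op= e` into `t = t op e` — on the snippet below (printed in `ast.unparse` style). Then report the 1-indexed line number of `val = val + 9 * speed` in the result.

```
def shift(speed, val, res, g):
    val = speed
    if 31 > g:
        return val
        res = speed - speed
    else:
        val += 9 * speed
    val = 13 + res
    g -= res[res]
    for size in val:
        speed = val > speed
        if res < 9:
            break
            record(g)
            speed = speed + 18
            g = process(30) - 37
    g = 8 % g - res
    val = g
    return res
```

Transformed code:
def shift(speed, val, res, g):
    val = speed
    if 31 > g:
        return val
    else:
        val = val + 9 * speed
    val = 13 + res
    g = g - res[res]
    for size in val:
        speed = val > speed
        if res < 9:
            break
    g = 8 % g - res
    val = g
    return res

6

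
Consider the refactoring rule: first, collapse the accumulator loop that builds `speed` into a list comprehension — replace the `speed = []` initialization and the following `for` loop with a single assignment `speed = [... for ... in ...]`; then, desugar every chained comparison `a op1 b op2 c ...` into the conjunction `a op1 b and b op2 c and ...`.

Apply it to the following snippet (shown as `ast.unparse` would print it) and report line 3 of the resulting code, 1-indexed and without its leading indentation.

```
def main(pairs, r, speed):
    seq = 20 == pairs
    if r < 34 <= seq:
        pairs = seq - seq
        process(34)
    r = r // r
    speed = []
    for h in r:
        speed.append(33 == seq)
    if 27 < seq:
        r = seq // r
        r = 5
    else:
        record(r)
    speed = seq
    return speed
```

if r < 34 and 34 <= seq:

Transformed code:
def main(pairs, r, speed):
    seq = 20 == pairs
    if r < 34 and 34 <= seq:
        pairs = seq - seq
        process(34)
    r = r // r
    speed = [33 == seq for h in r]
    if 27 < seq:
        r = seq // r
        r = 5
    else:
        record(r)
    speed = seq
    return speed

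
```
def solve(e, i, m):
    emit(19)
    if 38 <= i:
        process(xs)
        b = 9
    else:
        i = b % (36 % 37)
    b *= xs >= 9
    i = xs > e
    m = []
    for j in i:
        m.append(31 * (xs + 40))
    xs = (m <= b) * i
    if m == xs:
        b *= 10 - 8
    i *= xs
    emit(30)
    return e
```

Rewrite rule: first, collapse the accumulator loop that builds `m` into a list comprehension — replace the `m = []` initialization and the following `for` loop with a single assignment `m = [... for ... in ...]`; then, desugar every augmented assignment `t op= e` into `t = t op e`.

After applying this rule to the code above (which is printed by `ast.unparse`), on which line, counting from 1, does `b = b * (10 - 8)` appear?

Transformed code:
def solve(e, i, m):
    emit(19)
    if 38 <= i:
        process(xs)
        b = 9
    else:
        i = b % (36 % 37)
    b = b * (xs >= 9)
    i = xs > e
    m = [31 * (xs + 40) for j in i]
    xs = (m <= b) * i
    if m == xs:
        b = b * (10 - 8)
    i = i * xs
    emit(30)
    return e

13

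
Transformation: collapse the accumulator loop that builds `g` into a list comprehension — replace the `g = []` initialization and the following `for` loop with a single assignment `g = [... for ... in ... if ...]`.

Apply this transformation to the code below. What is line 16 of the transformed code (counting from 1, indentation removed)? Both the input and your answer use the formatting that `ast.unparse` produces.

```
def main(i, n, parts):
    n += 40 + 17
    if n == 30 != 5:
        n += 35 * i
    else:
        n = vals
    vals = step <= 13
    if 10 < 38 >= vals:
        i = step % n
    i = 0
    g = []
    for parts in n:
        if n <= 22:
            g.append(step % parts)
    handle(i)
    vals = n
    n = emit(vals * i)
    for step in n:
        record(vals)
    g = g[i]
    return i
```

Transformed code:
def main(i, n, parts):
    n += 40 + 17
    if n == 30 != 5:
        n += 35 * i
    else:
        n = vals
    vals = step <= 13
    if 10 < 38 >= vals:
        i = step % n
    i = 0
    g = [step % parts for parts in n if n <= 22]
    handle(i)
    vals = n
    n = emit(vals * i)
    for step in n:
        record(vals)
    g = g[i]
    return i

record(vals)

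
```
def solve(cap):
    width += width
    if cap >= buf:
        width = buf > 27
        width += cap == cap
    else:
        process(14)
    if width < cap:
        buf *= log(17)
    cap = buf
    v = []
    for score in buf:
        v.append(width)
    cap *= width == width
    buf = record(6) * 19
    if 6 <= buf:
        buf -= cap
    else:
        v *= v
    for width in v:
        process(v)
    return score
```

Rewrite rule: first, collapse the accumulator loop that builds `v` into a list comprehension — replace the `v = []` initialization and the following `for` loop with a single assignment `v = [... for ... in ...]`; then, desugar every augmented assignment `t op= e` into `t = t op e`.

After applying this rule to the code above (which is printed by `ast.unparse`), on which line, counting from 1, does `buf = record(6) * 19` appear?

Transformed code:
def solve(cap):
    width = width + width
    if cap >= buf:
        width = buf > 27
        width = width + (cap == cap)
    else:
        process(14)
    if width < cap:
        buf = buf * log(17)
    cap = buf
    v = [width for score in buf]
    cap = cap * (width == width)
    buf = record(6) * 19
    if 6 <= buf:
        buf = buf - cap
    else:
        v = v * v
    for width in v:
        process(v)
    return score

13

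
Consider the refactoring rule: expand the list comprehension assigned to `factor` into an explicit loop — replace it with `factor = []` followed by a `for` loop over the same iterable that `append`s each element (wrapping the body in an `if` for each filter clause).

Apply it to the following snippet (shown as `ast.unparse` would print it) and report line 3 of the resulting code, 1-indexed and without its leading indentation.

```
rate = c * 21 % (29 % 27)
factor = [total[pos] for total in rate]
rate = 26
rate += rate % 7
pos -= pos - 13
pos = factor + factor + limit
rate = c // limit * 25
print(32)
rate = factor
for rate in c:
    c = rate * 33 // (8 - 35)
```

Transformed code:
rate = c * 21 % (29 % 27)
factor = []
for total in rate:
    factor.append(total[pos])
rate = 26
rate += rate % 7
pos -= pos - 13
pos = factor + factor + limit
rate = c // limit * 25
print(32)
rate = factor
for rate in c:
    c = rate * 33 // (8 - 35)

for total in rate:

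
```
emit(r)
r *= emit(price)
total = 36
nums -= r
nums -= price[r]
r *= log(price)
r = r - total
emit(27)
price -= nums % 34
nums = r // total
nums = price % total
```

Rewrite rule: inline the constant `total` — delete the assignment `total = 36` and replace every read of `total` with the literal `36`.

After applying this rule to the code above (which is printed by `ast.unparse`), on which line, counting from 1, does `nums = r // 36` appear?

9

Transformed code:
emit(r)
r *= emit(price)
nums -= r
nums -= price[r]
r *= log(price)
r = r - 36
emit(27)
price -= nums % 34
nums = r // 36
nums = price % 36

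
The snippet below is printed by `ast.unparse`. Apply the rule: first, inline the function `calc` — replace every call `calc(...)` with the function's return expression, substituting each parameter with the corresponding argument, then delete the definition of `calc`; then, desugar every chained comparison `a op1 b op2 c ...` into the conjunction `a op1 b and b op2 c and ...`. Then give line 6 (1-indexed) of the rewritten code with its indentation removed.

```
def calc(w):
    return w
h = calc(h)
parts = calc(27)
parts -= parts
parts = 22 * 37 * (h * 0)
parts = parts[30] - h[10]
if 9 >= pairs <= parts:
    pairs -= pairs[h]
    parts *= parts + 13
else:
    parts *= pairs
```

if 9 >= pairs and pairs <= parts:

Transformed code:
h = h
parts = 27
parts -= parts
parts = 22 * 37 * (h * 0)
parts = parts[30] - h[10]
if 9 >= pairs and pairs <= parts:
    pairs -= pairs[h]
    parts *= parts + 13
else:
    parts *= pairs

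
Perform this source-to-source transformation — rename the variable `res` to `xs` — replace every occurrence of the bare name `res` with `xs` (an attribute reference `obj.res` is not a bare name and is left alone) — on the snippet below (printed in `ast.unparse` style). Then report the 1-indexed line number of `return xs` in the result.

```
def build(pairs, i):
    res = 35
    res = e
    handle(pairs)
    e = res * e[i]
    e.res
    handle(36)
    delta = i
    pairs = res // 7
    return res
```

Transformed code:
def build(pairs, i):
    xs = 35
    xs = e
    handle(pairs)
    e = xs * e[i]
    e.res
    handle(36)
    delta = i
    pairs = xs // 7
    return xs

10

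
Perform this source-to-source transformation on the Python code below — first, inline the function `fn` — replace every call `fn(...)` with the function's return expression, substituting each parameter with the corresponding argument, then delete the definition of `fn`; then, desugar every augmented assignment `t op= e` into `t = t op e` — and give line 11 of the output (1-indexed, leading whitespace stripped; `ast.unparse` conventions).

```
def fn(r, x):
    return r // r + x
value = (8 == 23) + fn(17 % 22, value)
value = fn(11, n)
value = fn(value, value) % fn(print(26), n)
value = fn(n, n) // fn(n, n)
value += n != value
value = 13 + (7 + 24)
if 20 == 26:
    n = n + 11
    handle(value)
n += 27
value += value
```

Transformed code:
value = (8 == 23) + (17 % 22 // (17 % 22) + value)
value = 11 // 11 + n
value = (value // value + value) % (print(26) // print(26) + n)
value = (n // n + n) // (n // n + n)
value = value + (n != value)
value = 13 + (7 + 24)
if 20 == 26:
    n = n + 11
    handle(value)
n = n + 27
value = value + value

value = value + value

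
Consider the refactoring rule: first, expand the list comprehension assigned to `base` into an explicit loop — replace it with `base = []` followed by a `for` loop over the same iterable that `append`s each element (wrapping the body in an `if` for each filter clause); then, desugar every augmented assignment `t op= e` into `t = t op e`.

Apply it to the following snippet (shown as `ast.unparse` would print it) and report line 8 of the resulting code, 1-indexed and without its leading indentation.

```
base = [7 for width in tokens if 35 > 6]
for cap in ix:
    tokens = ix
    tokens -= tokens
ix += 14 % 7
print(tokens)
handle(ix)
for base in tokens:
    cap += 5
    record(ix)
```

Transformed code:
base = []
for width in tokens:
    if 35 > 6:
        base.append(7)
for cap in ix:
    tokens = ix
    tokens = tokens - tokens
ix = ix + 14 % 7
print(tokens)
handle(ix)
for base in tokens:
    cap = cap + 5
    record(ix)

ix = ix + 14 % 7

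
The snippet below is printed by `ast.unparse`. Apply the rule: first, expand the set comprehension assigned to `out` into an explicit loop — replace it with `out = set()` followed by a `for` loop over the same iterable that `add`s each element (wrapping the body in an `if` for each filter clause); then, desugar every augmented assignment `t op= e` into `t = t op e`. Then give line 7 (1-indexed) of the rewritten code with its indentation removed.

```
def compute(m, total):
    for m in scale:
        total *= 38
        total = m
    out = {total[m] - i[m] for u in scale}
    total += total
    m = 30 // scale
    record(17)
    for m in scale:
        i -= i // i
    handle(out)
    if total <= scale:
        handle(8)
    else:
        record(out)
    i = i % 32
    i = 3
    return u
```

Transformed code:
def compute(m, total):
    for m in scale:
        total = total * 38
        total = m
    out = set()
    for u in scale:
        out.add(total[m] - i[m])
    total = total + total
    m = 30 // scale
    record(17)
    for m in scale:
        i = i - i // i
    handle(out)
    if total <= scale:
        handle(8)
    else:
        record(out)
    i = i % 32
    i = 3
    return u

out.add(total[m] - i[m])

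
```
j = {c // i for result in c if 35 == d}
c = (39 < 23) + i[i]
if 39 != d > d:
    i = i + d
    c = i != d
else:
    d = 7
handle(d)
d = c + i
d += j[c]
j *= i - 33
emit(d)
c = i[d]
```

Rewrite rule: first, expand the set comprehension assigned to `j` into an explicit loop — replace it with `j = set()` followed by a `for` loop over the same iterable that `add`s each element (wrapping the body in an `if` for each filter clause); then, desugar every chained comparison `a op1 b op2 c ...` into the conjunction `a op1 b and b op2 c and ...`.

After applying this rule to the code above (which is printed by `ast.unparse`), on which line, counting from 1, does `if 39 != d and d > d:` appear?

6

Transformed code:
j = set()
for result in c:
    if 35 == d:
        j.add(c // i)
c = (39 < 23) + i[i]
if 39 != d and d > d:
    i = i + d
    c = i != d
else:
    d = 7
handle(d)
d = c + i
d += j[c]
j *= i - 33
emit(d)
c = i[d]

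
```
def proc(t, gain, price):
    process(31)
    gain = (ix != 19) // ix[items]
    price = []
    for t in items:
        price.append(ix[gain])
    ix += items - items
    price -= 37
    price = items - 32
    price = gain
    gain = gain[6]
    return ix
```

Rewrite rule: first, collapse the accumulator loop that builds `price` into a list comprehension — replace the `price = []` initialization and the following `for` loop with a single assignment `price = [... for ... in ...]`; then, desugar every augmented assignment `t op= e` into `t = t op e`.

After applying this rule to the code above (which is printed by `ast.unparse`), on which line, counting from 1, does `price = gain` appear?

Transformed code:
def proc(t, gain, price):
    process(31)
    gain = (ix != 19) // ix[items]
    price = [ix[gain] for t in items]
    ix = ix + (items - items)
    price = price - 37
    price = items - 32
    price = gain
    gain = gain[6]
    return ix

8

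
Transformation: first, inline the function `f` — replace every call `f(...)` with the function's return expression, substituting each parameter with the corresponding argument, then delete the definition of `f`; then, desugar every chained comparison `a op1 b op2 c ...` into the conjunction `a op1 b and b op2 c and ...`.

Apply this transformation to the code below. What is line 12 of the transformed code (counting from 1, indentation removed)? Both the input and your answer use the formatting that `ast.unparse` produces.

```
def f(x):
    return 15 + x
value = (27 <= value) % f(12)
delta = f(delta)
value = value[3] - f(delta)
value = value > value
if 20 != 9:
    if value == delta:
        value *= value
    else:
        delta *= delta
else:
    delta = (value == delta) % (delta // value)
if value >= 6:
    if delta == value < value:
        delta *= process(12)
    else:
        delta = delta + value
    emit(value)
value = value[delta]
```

if value >= 6:

Transformed code:
value = (27 <= value) % (15 + 12)
delta = 15 + delta
value = value[3] - (15 + delta)
value = value > value
if 20 != 9:
    if value == delta:
        value *= value
    else:
        delta *= delta
else:
    delta = (value == delta) % (delta // value)
if value >= 6:
    if delta == value and value < value:
        delta *= process(12)
    else:
        delta = delta + value
    emit(value)
value = value[delta]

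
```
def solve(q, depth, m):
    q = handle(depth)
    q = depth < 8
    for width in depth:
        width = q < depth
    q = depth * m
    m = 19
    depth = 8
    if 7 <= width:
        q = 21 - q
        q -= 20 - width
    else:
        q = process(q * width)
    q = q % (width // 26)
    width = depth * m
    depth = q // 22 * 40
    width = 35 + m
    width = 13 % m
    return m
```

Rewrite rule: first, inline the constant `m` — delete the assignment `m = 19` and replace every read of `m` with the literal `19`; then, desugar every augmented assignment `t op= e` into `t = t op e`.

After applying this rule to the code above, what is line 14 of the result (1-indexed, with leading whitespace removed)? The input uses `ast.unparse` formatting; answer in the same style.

width = depth * 19

Transformed code:
def solve(q, depth, m):
    q = handle(depth)
    q = depth < 8
    for width in depth:
        width = q < depth
    q = depth * 19
    depth = 8
    if 7 <= width:
        q = 21 - q
        q = q - (20 - width)
    else:
        q = process(q * width)
    q = q % (width // 26)
    width = depth * 19
    depth = q // 22 * 40
    width = 35 + 19
    width = 13 % 19
    return 19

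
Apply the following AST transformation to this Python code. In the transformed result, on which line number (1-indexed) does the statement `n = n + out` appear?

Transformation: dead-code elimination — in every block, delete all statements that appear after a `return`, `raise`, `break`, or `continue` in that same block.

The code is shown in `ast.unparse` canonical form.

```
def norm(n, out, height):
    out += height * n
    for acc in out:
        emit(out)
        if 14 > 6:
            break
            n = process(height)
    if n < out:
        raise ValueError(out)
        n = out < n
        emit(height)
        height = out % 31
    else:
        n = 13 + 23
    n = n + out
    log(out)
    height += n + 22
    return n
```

Transformed code:
def norm(n, out, height):
    out += height * n
    for acc in out:
        emit(out)
        if 14 > 6:
            break
    if n < out:
        raise ValueError(out)
    else:
        n = 13 + 23
    n = n + out
    log(out)
    height += n + 22
    return n

11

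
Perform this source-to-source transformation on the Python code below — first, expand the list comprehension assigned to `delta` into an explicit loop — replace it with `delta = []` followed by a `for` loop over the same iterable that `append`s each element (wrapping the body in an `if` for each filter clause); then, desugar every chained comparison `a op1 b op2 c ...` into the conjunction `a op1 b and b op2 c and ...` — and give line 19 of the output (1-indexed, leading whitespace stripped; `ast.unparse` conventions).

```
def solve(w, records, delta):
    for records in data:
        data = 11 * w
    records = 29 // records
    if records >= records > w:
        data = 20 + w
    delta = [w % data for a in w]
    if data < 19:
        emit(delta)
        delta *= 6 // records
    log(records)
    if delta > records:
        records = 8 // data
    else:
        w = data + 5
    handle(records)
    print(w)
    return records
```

Transformed code:
def solve(w, records, delta):
    for records in data:
        data = 11 * w
    records = 29 // records
    if records >= records and records > w:
        data = 20 + w
    delta = []
    for a in w:
        delta.append(w % data)
    if data < 19:
        emit(delta)
        delta *= 6 // records
    log(records)
    if delta > records:
        records = 8 // data
    else:
        w = data + 5
    handle(records)
    print(w)
    return records

print(w)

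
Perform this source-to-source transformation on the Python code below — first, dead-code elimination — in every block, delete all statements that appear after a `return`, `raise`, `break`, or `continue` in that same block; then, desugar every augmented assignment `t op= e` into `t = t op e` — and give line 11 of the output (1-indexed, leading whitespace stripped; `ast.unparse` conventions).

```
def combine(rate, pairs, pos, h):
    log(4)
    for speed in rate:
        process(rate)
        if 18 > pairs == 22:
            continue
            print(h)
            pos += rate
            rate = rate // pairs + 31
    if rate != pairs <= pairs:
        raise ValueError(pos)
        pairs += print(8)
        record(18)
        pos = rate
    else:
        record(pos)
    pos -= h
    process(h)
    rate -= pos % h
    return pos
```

pos = pos - h

Transformed code:
def combine(rate, pairs, pos, h):
    log(4)
    for speed in rate:
        process(rate)
        if 18 > pairs == 22:
            continue
    if rate != pairs <= pairs:
        raise ValueError(pos)
    else:
        record(pos)
    pos = pos - h
    process(h)
    rate = rate - pos % h
    return pos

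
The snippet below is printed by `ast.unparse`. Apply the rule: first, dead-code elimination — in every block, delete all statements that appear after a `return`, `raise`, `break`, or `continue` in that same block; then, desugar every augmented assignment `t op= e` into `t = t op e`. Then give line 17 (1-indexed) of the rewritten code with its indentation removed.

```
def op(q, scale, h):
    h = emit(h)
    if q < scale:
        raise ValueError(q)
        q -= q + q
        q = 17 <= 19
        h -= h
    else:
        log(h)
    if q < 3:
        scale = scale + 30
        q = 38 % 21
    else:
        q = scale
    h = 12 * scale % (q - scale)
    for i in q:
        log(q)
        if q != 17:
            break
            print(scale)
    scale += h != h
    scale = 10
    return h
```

Transformed code:
def op(q, scale, h):
    h = emit(h)
    if q < scale:
        raise ValueError(q)
    else:
        log(h)
    if q < 3:
        scale = scale + 30
        q = 38 % 21
    else:
        q = scale
    h = 12 * scale % (q - scale)
    for i in q:
        log(q)
        if q != 17:
            break
    scale = scale + (h != h)
    scale = 10
    return h

scale = scale + (h != h)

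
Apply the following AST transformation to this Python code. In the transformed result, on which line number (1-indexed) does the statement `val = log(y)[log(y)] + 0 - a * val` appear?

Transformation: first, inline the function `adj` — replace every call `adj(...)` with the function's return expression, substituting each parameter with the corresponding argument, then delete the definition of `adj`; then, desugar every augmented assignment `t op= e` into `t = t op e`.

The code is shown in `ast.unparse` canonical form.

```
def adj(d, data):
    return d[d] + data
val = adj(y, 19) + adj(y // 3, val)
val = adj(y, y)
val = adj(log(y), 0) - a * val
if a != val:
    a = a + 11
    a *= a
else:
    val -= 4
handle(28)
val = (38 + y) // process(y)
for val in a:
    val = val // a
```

Transformed code:
val = y[y] + 19 + ((y // 3)[y // 3] + val)
val = y[y] + y
val = log(y)[log(y)] + 0 - a * val
if a != val:
    a = a + 11
    a = a * a
else:
    val = val - 4
handle(28)
val = (38 + y) // process(y)
for val in a:
    val = val // a

3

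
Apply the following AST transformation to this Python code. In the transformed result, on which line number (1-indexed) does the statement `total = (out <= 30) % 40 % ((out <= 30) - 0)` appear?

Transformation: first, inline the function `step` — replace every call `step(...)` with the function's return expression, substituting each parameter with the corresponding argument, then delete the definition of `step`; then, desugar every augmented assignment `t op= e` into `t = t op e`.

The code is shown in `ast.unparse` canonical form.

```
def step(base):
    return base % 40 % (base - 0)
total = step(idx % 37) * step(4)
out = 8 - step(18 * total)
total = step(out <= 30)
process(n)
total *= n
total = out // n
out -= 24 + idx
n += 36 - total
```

3

Transformed code:
total = idx % 37 % 40 % (idx % 37 - 0) * (4 % 40 % (4 - 0))
out = 8 - 18 * total % 40 % (18 * total - 0)
total = (out <= 30) % 40 % ((out <= 30) - 0)
process(n)
total = total * n
total = out // n
out = out - (24 + idx)
n = n + (36 - total)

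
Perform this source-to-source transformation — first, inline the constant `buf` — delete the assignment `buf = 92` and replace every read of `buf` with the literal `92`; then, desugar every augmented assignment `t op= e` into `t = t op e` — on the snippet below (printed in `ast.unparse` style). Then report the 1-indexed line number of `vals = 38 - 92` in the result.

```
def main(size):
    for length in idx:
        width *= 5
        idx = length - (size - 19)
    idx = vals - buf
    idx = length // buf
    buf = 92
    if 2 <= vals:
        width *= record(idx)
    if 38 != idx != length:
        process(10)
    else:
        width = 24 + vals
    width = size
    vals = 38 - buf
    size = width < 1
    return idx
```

14

Transformed code:
def main(size):
    for length in idx:
        width = width * 5
        idx = length - (size - 19)
    idx = vals - 92
    idx = length // 92
    if 2 <= vals:
        width = width * record(idx)
    if 38 != idx != length:
        process(10)
    else:
        width = 24 + vals
    width = size
    vals = 38 - 92
    size = width < 1
    return idx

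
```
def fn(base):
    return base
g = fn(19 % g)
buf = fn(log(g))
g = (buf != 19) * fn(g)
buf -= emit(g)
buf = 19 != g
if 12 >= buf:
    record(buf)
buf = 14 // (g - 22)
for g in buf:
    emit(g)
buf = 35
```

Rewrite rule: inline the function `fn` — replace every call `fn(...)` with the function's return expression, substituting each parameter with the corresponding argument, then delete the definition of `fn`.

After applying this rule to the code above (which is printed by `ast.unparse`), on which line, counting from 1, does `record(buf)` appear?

Transformed code:
g = 19 % g
buf = log(g)
g = (buf != 19) * g
buf -= emit(g)
buf = 19 != g
if 12 >= buf:
    record(buf)
buf = 14 // (g - 22)
for g in buf:
    emit(g)
buf = 35

7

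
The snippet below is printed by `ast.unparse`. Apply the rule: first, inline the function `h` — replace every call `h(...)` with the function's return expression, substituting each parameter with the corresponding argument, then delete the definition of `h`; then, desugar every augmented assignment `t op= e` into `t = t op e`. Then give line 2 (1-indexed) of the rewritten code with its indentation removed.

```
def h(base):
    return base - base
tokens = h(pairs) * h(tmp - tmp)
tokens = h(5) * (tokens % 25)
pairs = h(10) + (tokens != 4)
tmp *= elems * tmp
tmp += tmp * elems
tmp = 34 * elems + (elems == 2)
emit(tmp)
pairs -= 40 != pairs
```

Transformed code:
tokens = (pairs - pairs) * (tmp - tmp - (tmp - tmp))
tokens = (5 - 5) * (tokens % 25)
pairs = 10 - 10 + (tokens != 4)
tmp = tmp * (elems * tmp)
tmp = tmp + tmp * elems
tmp = 34 * elems + (elems == 2)
emit(tmp)
pairs = pairs - (40 != pairs)

tokens = (5 - 5) * (tokens % 25)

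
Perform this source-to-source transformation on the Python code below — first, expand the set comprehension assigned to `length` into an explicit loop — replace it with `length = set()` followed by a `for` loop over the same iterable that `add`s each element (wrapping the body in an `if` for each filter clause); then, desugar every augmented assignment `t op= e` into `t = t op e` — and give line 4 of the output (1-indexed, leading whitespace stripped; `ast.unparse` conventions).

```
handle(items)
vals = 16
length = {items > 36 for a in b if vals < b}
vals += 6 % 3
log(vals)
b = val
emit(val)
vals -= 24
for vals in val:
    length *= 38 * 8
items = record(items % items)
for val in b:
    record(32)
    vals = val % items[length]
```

for a in b:

Transformed code:
handle(items)
vals = 16
length = set()
for a in b:
    if vals < b:
        length.add(items > 36)
vals = vals + 6 % 3
log(vals)
b = val
emit(val)
vals = vals - 24
for vals in val:
    length = length * (38 * 8)
items = record(items % items)
for val in b:
    record(32)
    vals = val % items[length]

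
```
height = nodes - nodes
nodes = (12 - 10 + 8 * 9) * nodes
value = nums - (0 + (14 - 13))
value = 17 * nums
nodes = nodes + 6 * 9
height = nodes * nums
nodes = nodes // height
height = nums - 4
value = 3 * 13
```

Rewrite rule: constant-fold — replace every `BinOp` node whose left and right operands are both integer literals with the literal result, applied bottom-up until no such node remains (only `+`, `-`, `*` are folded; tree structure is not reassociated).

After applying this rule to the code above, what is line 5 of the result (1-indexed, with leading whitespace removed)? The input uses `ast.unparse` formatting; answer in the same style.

Transformed code:
height = nodes - nodes
nodes = 74 * nodes
value = nums - 1
value = 17 * nums
nodes = nodes + 54
height = nodes * nums
nodes = nodes // height
height = nums - 4
value = 39

nodes = nodes + 54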